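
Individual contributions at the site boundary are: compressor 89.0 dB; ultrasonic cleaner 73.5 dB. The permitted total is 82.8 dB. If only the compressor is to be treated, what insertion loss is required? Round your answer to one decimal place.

6.7 dB

Fixed contribution from the other source: Σ 10^(L/10) = 10^(73.5/10) = 2.239e+07 (73.50 dB).
The limit corresponds to 10^(82.8/10) = 1.905e+08; subtracting the fixed part leaves 1.682e+08 for the compressor, i.e. 82.26 dB.
So the compressor must be reduced from 89.0 to 82.26 dB: IL = 6.74 dB.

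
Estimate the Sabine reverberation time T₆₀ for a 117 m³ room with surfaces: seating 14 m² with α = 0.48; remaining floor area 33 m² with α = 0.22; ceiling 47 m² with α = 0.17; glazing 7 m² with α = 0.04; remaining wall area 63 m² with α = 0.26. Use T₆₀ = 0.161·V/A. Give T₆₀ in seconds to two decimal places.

A = Σ Sᵢαᵢ = 14·0.48 + 33·0.22 + 47·0.17 + 7·0.04 + 63·0.26 = 38.63 m².
T₆₀ = 0.161·V/A = 0.161·117/38.63 = 0.488 s.

0.49 s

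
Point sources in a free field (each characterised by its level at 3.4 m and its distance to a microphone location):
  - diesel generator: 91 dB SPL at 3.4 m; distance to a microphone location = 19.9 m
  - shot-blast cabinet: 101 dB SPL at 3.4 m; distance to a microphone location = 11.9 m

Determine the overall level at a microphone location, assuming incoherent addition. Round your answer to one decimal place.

90.3 dB SPL

Propagate each source to the receiver with L = L_ref − 20·log₁₀(r/r_ref), then add intensities.
diesel generator: 91 − 20·log₁₀(19.9/3.4) = 91 − 15.35 = 75.65 dB SPL.
shot-blast cabinet: 101 − 20·log₁₀(11.9/3.4) = 101 − 10.88 = 90.12 dB SPL.
Σ 10^(L/10) = 1.064e+09 → L_total = 10·log₁₀(1.064e+09) = 90.27 dB SPL.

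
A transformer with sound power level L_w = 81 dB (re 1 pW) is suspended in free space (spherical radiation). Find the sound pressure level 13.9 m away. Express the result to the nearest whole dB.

The power spreads over a sphere of area 4π·r², so L_p = L_w − 10·log₁₀(4π·r²).
4π·r² = 2428 m², 10·log₁₀ of that is 33.852 dB.
L_p = 81 − 33.852 = 47.15 dB.

47 dB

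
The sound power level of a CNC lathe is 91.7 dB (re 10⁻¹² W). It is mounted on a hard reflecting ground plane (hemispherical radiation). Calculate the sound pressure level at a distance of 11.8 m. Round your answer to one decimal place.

62.3 dB

Free-field hemispherical radiation: L_p = L_w − 10·log₁₀(2π·r²), r = 11.8 m.
2π·r² = 874.9 m², 10·log₁₀ of that is 29.419 dB.
L_p = 91.7 − 29.419 = 62.28 dB.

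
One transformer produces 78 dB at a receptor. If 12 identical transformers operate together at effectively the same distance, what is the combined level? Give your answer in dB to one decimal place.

88.8 dB

L_total = L₁ + 10·log₁₀ N for N identical incoherent sources.
L_total = 78 + 10·log₁₀(12) = 78 + 10.792 = 88.79 dB.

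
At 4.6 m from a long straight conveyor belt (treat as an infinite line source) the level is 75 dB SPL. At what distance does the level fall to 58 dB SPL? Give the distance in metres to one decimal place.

230.5 m

The 17.0 dB drop corresponds to a distance ratio of 10^(17.0/10) for a line source.
r₂ = 4.6·10^((75−58)/10) = 4.6·10^(17.0/10) = 230.55 m.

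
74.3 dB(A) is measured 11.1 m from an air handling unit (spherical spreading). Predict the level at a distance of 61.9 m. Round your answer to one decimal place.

59.4 dB(A)

Point-source attenuation: ΔL = 20·log₁₀(r₂/r₁) = 20·log₁₀(61.9/11.1) = 14.927 dB.
L₂ = 74.3 − 20·log₁₀(61.9/11.1) = 74.3 − 14.927 = 59.37 dB(A).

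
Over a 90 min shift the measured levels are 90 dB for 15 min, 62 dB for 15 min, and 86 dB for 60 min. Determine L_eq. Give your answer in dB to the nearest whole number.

86 dB

Weight each interval's intensity by its duration and average over T = 90 min:
Σ tᵢ·10^(Lᵢ/10) = 15·10^(90/10) + 15·10^(62/10) + 60·10^(86/10) = 3.891e+10.
L_eq = 10·log₁₀(3.891e+10/90) = 86.36 dB.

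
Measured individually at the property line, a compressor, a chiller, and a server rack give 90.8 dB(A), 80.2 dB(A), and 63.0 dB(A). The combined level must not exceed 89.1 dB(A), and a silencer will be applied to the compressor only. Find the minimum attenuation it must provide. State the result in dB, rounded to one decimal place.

2.3 dB

Fixed contribution from the other sources: Σ 10^(L/10) = 10^(80.2/10) + 10^(63.0/10) = 1.067e+08 (80.28 dB(A)).
To meet 89.1 dB(A) overall, the treated compressor may contribute at most 10^(89.1/10) − 1.067e+08 = 7.061e+08, i.e. 88.49 dB(A).
Required insertion loss = 90.8 − 88.49 = 2.31 dB.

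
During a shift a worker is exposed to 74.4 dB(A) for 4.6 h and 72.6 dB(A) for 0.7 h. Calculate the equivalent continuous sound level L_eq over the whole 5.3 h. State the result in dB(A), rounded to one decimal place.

74.2 dB(A)

L_eq = 10·log₁₀[(1/T)·Σ tᵢ·10^(Lᵢ/10)] with T = 5.3 h.
Σ tᵢ·10^(Lᵢ/10) = 4.6·10^(74.4/10) + 0.7·10^(72.6/10) = 1.394e+08.
L_eq = 10·log₁₀(1.394e+08/5.3) = 74.20 dB(A).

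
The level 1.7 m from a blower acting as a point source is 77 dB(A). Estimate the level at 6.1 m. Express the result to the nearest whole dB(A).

Spherical spreading from a point source gives a 20·log₁₀(r₂/r₁) drop.
L₂ = 77 − 20·log₁₀(6.1/1.7) = 77 − 11.098 = 65.90 dB(A).

66 dB(A)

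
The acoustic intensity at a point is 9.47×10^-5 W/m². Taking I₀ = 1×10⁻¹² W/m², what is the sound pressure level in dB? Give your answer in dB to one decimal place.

79.8 dB

L = 10·log₁₀(I/I₀) = 10·log₁₀(9.47×10^-5/10⁻¹²) = 10·log₁₀(9.47×10^7).
L = 10·(0.9763 + 7) = 79.76 dB.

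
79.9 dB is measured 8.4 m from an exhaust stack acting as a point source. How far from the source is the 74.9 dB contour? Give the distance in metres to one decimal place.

Point-source spreading drops the level by 20·log₁₀(r₂/r₁); inverting, r₂/r₁ = 10^(ΔL/20).
r₂ = 8.4·10^((79.9−74.9)/20) = 8.4·10^(5.0/20) = 14.94 m.

14.9 m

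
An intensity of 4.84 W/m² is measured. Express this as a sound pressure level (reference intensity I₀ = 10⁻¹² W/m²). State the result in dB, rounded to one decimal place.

126.8 dB

Dividing by I₀ shifts the exponent by 12: I/I₀ = 4.84×10^12.
L = 10·(0.6848 + 12) = 126.85 dB.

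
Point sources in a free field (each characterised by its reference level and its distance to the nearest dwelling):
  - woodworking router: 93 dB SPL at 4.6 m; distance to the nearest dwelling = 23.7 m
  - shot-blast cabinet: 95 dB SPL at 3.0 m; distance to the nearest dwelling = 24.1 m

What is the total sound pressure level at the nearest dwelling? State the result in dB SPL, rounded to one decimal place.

80.9 dB SPL

Apply inverse-square spreading to bring every level to the receiver, then sum 10^(L/10).
woodworking router: 93 − 20·log₁₀(23.7/4.6) = 93 − 14.24 = 78.76 dB SPL.
shot-blast cabinet: 95 − 20·log₁₀(24.1/3.0) = 95 − 18.10 = 76.90 dB SPL.
Σ 10^(L/10) = 1.242e+08 → L_total = 10·log₁₀(1.242e+08) = 80.94 dB SPL.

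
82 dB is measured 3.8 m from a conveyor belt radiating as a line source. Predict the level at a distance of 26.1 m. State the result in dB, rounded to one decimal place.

73.6 dB

Cylindrical spreading from a line source gives a 10·log₁₀(r₂/r₁) drop.
L₂ = 82 − 10·log₁₀(26.1/3.8) = 82 − 8.369 = 73.63 dB.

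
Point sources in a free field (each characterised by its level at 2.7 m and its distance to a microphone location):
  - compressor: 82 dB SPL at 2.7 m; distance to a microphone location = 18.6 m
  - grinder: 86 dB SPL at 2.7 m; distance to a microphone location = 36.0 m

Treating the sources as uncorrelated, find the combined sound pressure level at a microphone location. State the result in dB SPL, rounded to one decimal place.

First find each source's level at the receiver (point-source: −20·log₁₀(r/r_ref)), then combine on an intensity basis.
compressor: 82 − 20·log₁₀(18.6/2.7) = 82 − 16.76 = 65.24 dB SPL.
grinder: 86 − 20·log₁₀(36.0/2.7) = 86 − 22.50 = 63.50 dB SPL.
Σ 10^(L/10) = 5.579e+06 → L_total = 10·log₁₀(5.579e+06) = 67.47 dB SPL.

67.5 dB SPL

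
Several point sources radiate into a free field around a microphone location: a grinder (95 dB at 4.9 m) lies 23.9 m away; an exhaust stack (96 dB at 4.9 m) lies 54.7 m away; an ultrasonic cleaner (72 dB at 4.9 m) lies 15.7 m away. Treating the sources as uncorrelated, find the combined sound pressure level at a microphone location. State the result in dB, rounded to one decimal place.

82.2 dB

Propagate each source to the receiver with L = L_ref − 20·log₁₀(r/r_ref), then add intensities.
grinder: 95 − 20·log₁₀(23.9/4.9) = 95 − 13.76 = 81.24 dB.
exhaust stack: 96 − 20·log₁₀(54.7/4.9) = 96 − 20.96 = 75.04 dB.
ultrasonic cleaner: 72 − 20·log₁₀(15.7/4.9) = 72 − 10.11 = 61.89 dB.
Σ 10^(L/10) = 1.664e+08 → L_total = 10·log₁₀(1.664e+08) = 82.21 dB.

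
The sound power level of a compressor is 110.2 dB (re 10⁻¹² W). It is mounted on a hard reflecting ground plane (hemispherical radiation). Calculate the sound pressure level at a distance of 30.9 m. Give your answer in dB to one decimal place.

The power spreads over a hemisphere of area 2π·r², so L_p = L_w − 10·log₁₀(2π·r²).
2π·r² = 5999 m², 10·log₁₀ of that is 37.781 dB.
L_p = 110.2 − 37.781 = 72.42 dB.

72.4 dB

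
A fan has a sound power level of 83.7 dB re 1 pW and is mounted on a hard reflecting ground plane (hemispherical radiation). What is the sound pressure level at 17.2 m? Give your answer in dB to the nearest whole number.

The power spreads over a hemisphere of area 2π·r², so L_p = L_w − 10·log₁₀(2π·r²).
2π·r² = 1859 m², 10·log₁₀ of that is 32.692 dB.
L_p = 83.7 − 32.692 = 51.01 dB.

51 dB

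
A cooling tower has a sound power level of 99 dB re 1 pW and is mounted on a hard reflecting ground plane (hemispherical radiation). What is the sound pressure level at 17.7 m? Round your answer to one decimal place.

L_p = L_w − 10·log₁₀(2π·r²) with r = 17.7 m.
2π·r² = 1968 m², 10·log₁₀ of that is 32.941 dB.
L_p = 99 − 32.941 = 66.06 dB.

66.1 dB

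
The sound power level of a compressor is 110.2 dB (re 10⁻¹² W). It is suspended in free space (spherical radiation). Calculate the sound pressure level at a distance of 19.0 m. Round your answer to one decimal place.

The power spreads over a sphere of area 4π·r², so L_p = L_w − 10·log₁₀(4π·r²).
4π·r² = 4536 m², 10·log₁₀ of that is 36.567 dB.
L_p = 110.2 − 36.567 = 73.63 dB.

73.6 dB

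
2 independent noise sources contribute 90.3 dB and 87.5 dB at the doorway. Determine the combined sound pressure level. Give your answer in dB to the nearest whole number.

For uncorrelated sources the intensities add, so convert each level to linear form, sum, and take 10·log₁₀ of the total.
Σ 10^(L/10) = 10^(90.3/10) + 10^(87.5/10) = 1.634e+09.
L_total = 10·log₁₀(1.634e+09) = 92.13 dB.

92 dB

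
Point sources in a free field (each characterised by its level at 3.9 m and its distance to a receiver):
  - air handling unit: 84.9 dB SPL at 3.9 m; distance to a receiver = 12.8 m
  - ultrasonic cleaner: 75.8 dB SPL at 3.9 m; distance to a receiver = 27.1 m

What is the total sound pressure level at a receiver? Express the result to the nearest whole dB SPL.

75 dB SPL

Propagate each source to the receiver with L = L_ref − 20·log₁₀(r/r_ref), then add intensities.
air handling unit: 84.9 − 20·log₁₀(12.8/3.9) = 84.9 − 10.32 = 74.58 dB SPL.
ultrasonic cleaner: 75.8 − 20·log₁₀(27.1/3.9) = 75.8 − 16.84 = 58.96 dB SPL.
Σ 10^(L/10) = 2.948e+07 → L_total = 10·log₁₀(2.948e+07) = 74.69 dB SPL.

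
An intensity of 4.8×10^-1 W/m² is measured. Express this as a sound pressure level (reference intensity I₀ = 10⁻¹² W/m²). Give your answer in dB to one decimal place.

116.8 dB

I/I₀ = 4.8×10^-1/10⁻¹² = 4.8×10^11, and L = 10·log₁₀(I/I₀).
L = 10·(0.6812 + 11) = 116.81 dB.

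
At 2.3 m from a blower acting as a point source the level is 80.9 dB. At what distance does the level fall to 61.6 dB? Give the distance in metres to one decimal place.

The 19.3 dB drop corresponds to a distance ratio of 10^(19.3/20) for a point source.
r₂ = 2.3·10^((80.9−61.6)/20) = 2.3·10^(19.3/20) = 21.22 m.

21.2 m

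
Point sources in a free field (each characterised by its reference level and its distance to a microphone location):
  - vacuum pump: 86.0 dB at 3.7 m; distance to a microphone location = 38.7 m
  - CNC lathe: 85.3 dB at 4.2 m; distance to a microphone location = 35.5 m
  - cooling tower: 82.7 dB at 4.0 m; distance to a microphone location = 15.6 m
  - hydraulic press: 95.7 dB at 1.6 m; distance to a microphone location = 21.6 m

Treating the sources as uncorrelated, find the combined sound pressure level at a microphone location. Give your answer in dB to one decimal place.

76.1 dB

Apply inverse-square spreading to bring every level to the receiver, then sum 10^(L/10).
vacuum pump: 86.0 − 20·log₁₀(38.7/3.7) = 86.0 − 20.39 = 65.61 dB.
CNC lathe: 85.3 − 20·log₁₀(35.5/4.2) = 85.3 − 18.54 = 66.76 dB.
cooling tower: 82.7 − 20·log₁₀(15.6/4.0) = 82.7 − 11.82 = 70.88 dB.
hydraulic press: 95.7 − 20·log₁₀(21.6/1.6) = 95.7 − 22.61 = 73.09 dB.
Σ 10^(L/10) = 4.101e+07 → L_total = 10·log₁₀(4.101e+07) = 76.13 dB.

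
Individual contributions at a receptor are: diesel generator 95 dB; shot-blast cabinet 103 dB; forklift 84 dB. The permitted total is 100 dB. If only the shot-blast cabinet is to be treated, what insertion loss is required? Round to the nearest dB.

Everything except the shot-blast cabinet sums to 10^(95/10) + 10^(84/10) = 3.413e+09 in linear terms, 95.33 dB.
To meet 100 dB overall, the treated shot-blast cabinet may contribute at most 10^(100/10) − 3.413e+09 = 6.587e+09, i.e. 98.19 dB.
So the shot-blast cabinet must be reduced from 103 to 98.19 dB: IL = 4.81 dB.

5 dB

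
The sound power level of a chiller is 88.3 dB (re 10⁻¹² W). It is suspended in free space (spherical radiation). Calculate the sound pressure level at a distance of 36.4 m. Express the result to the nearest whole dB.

The power spreads over a sphere of area 4π·r², so L_p = L_w − 10·log₁₀(4π·r²).
4π·r² = 1.665e+04 m², 10·log₁₀ of that is 42.214 dB.
L_p = 88.3 − 42.214 = 46.09 dB.

46 dB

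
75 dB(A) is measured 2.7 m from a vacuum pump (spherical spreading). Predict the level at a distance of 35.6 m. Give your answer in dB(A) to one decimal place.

52.6 dB(A)

For a point source, L₂ = L₁ − 20·log₁₀(r₂/r₁).
L₂ = 75 − 20·log₁₀(35.6/2.7) = 75 − 22.402 = 52.60 dB(A).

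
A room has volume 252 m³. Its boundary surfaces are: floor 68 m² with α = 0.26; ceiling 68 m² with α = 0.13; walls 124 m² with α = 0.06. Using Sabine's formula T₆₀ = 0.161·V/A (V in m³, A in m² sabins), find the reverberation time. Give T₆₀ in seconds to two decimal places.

Total absorption A = 68·0.26 + 68·0.13 + 124·0.06 = 33.96 m² sabins.
T₆₀ = 0.161 × 252 / 33.96 = 1.195 s.

1.19 s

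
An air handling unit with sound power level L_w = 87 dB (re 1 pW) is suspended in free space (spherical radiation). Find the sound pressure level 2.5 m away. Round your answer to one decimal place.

68.0 dB

The power spreads over a sphere of area 4π·r², so L_p = L_w − 10·log₁₀(4π·r²).
4π·r² = 78.54 m², 10·log₁₀ of that is 18.951 dB.
L_p = 87 − 18.951 = 68.05 dB.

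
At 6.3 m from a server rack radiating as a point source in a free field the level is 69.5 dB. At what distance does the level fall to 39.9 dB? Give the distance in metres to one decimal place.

Point-source spreading drops the level by 20·log₁₀(r₂/r₁); inverting, r₂/r₁ = 10^(ΔL/20).
r₂ = 6.3·10^((69.5−39.9)/20) = 6.3·10^(29.6/20) = 190.26 m.

190.3 m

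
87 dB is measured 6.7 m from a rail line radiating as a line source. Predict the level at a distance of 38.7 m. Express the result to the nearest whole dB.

Line-source attenuation: ΔL = 10·log₁₀(r₂/r₁) = 10·log₁₀(38.7/6.7) = 7.616 dB.
L₂ = 87 − 10·log₁₀(38.7/6.7) = 87 − 7.616 = 79.38 dB.

79 dB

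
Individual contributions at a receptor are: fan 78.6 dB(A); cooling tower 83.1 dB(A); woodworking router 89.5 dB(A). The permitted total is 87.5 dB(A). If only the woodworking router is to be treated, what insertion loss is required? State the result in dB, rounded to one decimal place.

4.9 dB

The untreated sources together contribute 10^(78.6/10) + 10^(83.1/10) = 2.766e+08, i.e. 84.42 dB(A).
To meet 87.5 dB(A) overall, the treated woodworking router may contribute at most 10^(87.5/10) − 2.766e+08 = 2.857e+08, i.e. 84.56 dB(A).
Required insertion loss = 89.5 − 84.56 = 4.94 dB.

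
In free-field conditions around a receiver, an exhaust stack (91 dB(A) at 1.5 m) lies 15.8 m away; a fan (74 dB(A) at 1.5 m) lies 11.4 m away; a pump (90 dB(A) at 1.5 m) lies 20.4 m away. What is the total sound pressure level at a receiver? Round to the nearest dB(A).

Apply inverse-square spreading to bring every level to the receiver, then sum 10^(L/10).
exhaust stack: 91 − 20·log₁₀(15.8/1.5) = 91 − 20.45 = 70.55 dB(A).
fan: 74 − 20·log₁₀(11.4/1.5) = 74 − 17.62 = 56.38 dB(A).
pump: 90 − 20·log₁₀(20.4/1.5) = 90 − 22.67 = 67.33 dB(A).
Σ 10^(L/10) = 1.719e+07 → L_total = 10·log₁₀(1.719e+07) = 72.35 dB(A).

72 dB(A)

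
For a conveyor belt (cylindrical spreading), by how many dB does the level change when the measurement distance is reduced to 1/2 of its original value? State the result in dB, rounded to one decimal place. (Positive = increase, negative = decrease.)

With cylindrical spreading the level changes by −10·log₁₀(r₂/r₁).
ΔL = −10·log₁₀(0.5) = +3.01 dB.

+3.0 dB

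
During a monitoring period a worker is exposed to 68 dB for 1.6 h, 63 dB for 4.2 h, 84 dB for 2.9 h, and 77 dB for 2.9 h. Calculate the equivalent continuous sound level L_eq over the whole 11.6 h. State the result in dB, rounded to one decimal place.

The energy average is taken in the linear domain: L_eq = 10·log₁₀[(Σ tᵢ·10^(Lᵢ/10))/T], T = 11.6 h.
Σ tᵢ·10^(Lᵢ/10) = 1.6·10^(68/10) + 4.2·10^(63/10) + 2.9·10^(84/10) + 2.9·10^(77/10) = 8.923e+08.
L_eq = 10·log₁₀(8.923e+08/11.6) = 78.86 dB.

78.9 dB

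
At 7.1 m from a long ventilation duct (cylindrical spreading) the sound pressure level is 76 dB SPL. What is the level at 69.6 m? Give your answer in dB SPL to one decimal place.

66.1 dB SPL

Line-source attenuation: ΔL = 10·log₁₀(r₂/r₁) = 10·log₁₀(69.6/7.1) = 9.914 dB.
L₂ = 76 − 10·log₁₀(69.6/7.1) = 76 − 9.914 = 66.09 dB SPL.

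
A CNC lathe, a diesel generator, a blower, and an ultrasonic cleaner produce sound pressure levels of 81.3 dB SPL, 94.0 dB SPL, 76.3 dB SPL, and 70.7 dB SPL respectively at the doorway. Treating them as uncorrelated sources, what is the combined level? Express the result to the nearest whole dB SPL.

94 dB SPL

For uncorrelated sources the intensities add, so convert each level to linear form, sum, and take 10·log₁₀ of the total.
Σ 10^(L/10) = 10^(81.3/10) + 10^(94.0/10) + 10^(76.3/10) + 10^(70.7/10) = 2.701e+09.
L_total = 10·log₁₀(2.701e+09) = 94.32 dB SPL.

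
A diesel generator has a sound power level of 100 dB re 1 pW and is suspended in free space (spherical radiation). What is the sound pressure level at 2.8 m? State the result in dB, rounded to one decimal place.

80.1 dB

The power spreads over a sphere of area 4π·r², so L_p = L_w − 10·log₁₀(4π·r²).
4π·r² = 98.52 m², 10·log₁₀ of that is 19.935 dB.
L_p = 100 − 19.935 = 80.06 dB.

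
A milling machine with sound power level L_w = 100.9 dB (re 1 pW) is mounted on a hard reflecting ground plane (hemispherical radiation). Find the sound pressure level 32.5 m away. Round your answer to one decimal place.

62.7 dB

Free-field hemispherical radiation: L_p = L_w − 10·log₁₀(2π·r²), r = 32.5 m.
2π·r² = 6637 m², 10·log₁₀ of that is 38.219 dB.
L_p = 100.9 − 38.219 = 62.68 dB.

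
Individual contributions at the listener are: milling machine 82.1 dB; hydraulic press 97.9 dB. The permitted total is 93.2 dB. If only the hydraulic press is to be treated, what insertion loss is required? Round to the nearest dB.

5 dB

Fixed contribution from the other source: Σ 10^(L/10) = 10^(82.1/10) = 1.622e+08 (82.10 dB).
To meet 93.2 dB overall, the treated hydraulic press may contribute at most 10^(93.2/10) − 1.622e+08 = 1.927e+09, i.e. 92.85 dB.
So the hydraulic press must be reduced from 97.9 to 92.85 dB: IL = 5.05 dB.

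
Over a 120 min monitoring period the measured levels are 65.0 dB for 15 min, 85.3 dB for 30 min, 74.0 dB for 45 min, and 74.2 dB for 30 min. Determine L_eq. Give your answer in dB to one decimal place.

Weight each interval's intensity by its duration and average over T = 120 min:
Σ tᵢ·10^(Lᵢ/10) = 15·10^(65.0/10) + 30·10^(85.3/10) + 45·10^(74.0/10) + 30·10^(74.2/10) = 1.213e+10.
L_eq = 10·log₁₀(1.213e+10/120) = 80.05 dB.

80.0 dB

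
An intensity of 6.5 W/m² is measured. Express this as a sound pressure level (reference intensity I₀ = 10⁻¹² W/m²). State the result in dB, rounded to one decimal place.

Dividing by I₀ shifts the exponent by 12: I/I₀ = 6.5×10^12.
L = 10·(0.8129 + 12) = 128.13 dB.

128.1 dB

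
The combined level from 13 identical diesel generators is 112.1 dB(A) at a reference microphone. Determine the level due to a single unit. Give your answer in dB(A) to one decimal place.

101.0 dB(A)

Dividing the total intensity by 13 lowers the level by 10·log₁₀ 13 = 11.139 dB: L₁ = 112.1 − 11.139.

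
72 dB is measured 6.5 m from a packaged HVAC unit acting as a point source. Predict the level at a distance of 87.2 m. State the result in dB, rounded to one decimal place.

49.4 dB

For a point source, L₂ = L₁ − 20·log₁₀(r₂/r₁).
L₂ = 72 − 20·log₁₀(87.2/6.5) = 72 − 22.552 = 49.45 dB.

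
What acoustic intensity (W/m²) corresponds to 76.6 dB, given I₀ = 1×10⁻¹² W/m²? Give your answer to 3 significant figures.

4.57e-05 W/m²

L = 10·log₁₀(I/I₀) ⇒ I = I₀·10^(L/10) = 10⁻¹² × 10^7.66.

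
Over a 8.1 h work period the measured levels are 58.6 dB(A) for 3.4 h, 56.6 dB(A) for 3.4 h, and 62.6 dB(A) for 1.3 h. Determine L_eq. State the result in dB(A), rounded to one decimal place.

59.0 dB(A)

The energy average is taken in the linear domain: L_eq = 10·log₁₀[(Σ tᵢ·10^(Lᵢ/10))/T], T = 8.1 h.
Σ tᵢ·10^(Lᵢ/10) = 3.4·10^(58.6/10) + 3.4·10^(56.6/10) + 1.3·10^(62.6/10) = 6.383e+06.
L_eq = 10·log₁₀(6.383e+06/8.1) = 58.97 dB(A).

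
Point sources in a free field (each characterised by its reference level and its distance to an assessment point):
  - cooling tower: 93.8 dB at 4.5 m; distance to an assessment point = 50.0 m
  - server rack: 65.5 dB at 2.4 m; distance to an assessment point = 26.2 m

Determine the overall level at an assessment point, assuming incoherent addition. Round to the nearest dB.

73 dB

Apply inverse-square spreading to bring every level to the receiver, then sum 10^(L/10).
cooling tower: 93.8 − 20·log₁₀(50.0/4.5) = 93.8 − 20.92 = 72.88 dB.
server rack: 65.5 − 20·log₁₀(26.2/2.4) = 65.5 − 20.76 = 44.74 dB.
Σ 10^(L/10) = 1.946e+07 → L_total = 10·log₁₀(1.946e+07) = 72.89 dB.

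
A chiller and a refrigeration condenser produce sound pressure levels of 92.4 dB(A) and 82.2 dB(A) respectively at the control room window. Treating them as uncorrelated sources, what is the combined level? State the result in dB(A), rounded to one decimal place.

For uncorrelated sources the intensities add, so convert each level to linear form, sum, and take 10·log₁₀ of the total.
Σ 10^(L/10) = 10^(92.4/10) + 10^(82.2/10) = 1.904e+09.
L_total = 10·log₁₀(1.904e+09) = 92.80 dB(A).

92.8 dB(A)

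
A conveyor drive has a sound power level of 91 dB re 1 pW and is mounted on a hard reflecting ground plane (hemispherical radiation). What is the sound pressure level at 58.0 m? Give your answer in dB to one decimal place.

47.7 dB

The power spreads over a hemisphere of area 2π·r², so L_p = L_w − 10·log₁₀(2π·r²).
2π·r² = 2.114e+04 m², 10·log₁₀ of that is 43.250 dB.
L_p = 91 − 43.250 = 47.75 dB.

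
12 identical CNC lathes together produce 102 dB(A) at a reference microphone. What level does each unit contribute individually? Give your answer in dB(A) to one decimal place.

12 equal contributions raise the level by 10·log₁₀ 12 = 10.792 dB, so each unit alone gives 102 − 10.792.

91.2 dB(A)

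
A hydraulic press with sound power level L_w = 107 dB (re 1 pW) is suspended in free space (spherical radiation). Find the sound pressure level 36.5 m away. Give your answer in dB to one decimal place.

64.8 dB

L_p = L_w − 10·log₁₀(4π·r²) with r = 36.5 m.
4π·r² = 1.674e+04 m², 10·log₁₀ of that is 42.238 dB.
L_p = 107 − 42.238 = 64.76 dB.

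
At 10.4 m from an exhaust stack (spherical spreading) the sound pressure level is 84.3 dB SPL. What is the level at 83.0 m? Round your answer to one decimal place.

For a point source, L₂ = L₁ − 20·log₁₀(r₂/r₁).
L₂ = 84.3 − 20·log₁₀(83.0/10.4) = 84.3 − 18.041 = 66.26 dB SPL.

66.3 dB SPL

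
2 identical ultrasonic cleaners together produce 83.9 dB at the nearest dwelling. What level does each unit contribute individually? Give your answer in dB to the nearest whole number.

For N identical incoherent sources L_total = L₁ + 10·log₁₀ N, so L₁ = 83.9 − 10·log₁₀(2) = 83.9 − 3.010.

81 dB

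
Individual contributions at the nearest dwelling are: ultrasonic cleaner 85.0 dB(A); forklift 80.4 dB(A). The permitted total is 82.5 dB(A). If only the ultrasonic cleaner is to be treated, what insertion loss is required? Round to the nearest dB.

7 dB

Fixed contribution from the other source: Σ 10^(L/10) = 10^(80.4/10) = 1.096e+08 (80.40 dB(A)).
To meet 82.5 dB(A) overall, the treated ultrasonic cleaner may contribute at most 10^(82.5/10) − 1.096e+08 = 6.818e+07, i.e. 78.34 dB(A).
Required insertion loss = 85.0 − 78.34 = 6.66 dB.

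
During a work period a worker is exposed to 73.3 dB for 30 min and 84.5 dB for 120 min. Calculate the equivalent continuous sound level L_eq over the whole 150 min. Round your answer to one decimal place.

83.6 dB

Weight each interval's intensity by its duration and average over T = 150 min:
Σ tᵢ·10^(Lᵢ/10) = 30·10^(73.3/10) + 120·10^(84.5/10) = 3.446e+10.
L_eq = 10·log₁₀(3.446e+10/150) = 83.61 dB.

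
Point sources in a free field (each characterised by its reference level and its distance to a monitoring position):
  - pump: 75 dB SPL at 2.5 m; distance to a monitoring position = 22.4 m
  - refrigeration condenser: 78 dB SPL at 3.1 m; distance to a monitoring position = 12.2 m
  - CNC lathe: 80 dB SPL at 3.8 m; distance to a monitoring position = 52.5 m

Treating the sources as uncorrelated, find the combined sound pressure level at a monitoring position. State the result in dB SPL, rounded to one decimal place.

First find each source's level at the receiver (point-source: −20·log₁₀(r/r_ref)), then combine on an intensity basis.
pump: 75 − 20·log₁₀(22.4/2.5) = 75 − 19.05 = 55.95 dB SPL.
refrigeration condenser: 78 − 20·log₁₀(12.2/3.1) = 78 − 11.90 = 66.10 dB SPL.
CNC lathe: 80 − 20·log₁₀(52.5/3.8) = 80 − 22.81 = 57.19 dB SPL.
Σ 10^(L/10) = 4.992e+06 → L_total = 10·log₁₀(4.992e+06) = 66.98 dB SPL.

67.0 dB SPL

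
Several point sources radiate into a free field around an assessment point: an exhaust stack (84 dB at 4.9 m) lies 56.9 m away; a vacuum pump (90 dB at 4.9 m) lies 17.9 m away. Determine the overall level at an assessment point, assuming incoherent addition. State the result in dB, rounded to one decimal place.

Apply inverse-square spreading to bring every level to the receiver, then sum 10^(L/10).
exhaust stack: 84 − 20·log₁₀(56.9/4.9) = 84 − 21.30 = 62.70 dB.
vacuum pump: 90 − 20·log₁₀(17.9/4.9) = 90 − 11.25 = 78.75 dB.
Σ 10^(L/10) = 7.680e+07 → L_total = 10·log₁₀(7.680e+07) = 78.85 dB.

78.9 dB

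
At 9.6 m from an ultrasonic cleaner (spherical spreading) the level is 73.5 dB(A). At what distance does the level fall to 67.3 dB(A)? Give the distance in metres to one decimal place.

The 6.2 dB drop corresponds to a distance ratio of 10^(6.2/20) for a point source.
r₂ = 9.6·10^((73.5−67.3)/20) = 9.6·10^(6.2/20) = 19.60 m.

19.6 m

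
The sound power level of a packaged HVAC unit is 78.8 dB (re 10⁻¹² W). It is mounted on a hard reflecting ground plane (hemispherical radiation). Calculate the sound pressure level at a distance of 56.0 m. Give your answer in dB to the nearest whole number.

Free-field hemispherical radiation: L_p = L_w − 10·log₁₀(2π·r²), r = 56.0 m.
2π·r² = 1.97e+04 m², 10·log₁₀ of that is 42.946 dB.
L_p = 78.8 − 42.946 = 35.85 dB.

36 dB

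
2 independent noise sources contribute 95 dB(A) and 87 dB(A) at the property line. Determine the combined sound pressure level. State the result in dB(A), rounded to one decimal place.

For uncorrelated sources the intensities add, so convert each level to linear form, sum, and take 10·log₁₀ of the total.
Σ 10^(L/10) = 10^(95/10) + 10^(87/10) = 3.663e+09.
L_total = 10·log₁₀(3.663e+09) = 95.64 dB(A).

95.6 dB(A)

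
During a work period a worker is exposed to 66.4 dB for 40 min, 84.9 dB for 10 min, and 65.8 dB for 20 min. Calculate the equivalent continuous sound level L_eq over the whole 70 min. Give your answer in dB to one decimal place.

The energy average is taken in the linear domain: L_eq = 10·log₁₀[(Σ tᵢ·10^(Lᵢ/10))/T], T = 70 min.
Σ tᵢ·10^(Lᵢ/10) = 40·10^(66.4/10) + 10·10^(84.9/10) + 20·10^(65.8/10) = 3.341e+09.
L_eq = 10·log₁₀(3.341e+09/70) = 76.79 dB.

76.8 dB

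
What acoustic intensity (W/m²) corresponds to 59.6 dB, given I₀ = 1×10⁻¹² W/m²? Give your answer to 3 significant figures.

I = I₀·10^(L/10) = 10⁻¹² × 10^(59.6/10) = 10^(-6.040).

9.12e-07 W/m²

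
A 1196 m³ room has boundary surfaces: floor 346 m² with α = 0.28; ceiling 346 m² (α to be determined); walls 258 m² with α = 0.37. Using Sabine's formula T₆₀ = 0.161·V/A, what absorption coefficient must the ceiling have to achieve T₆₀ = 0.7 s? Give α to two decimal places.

Required total absorption A = 0.161·1196/0.7 = 275.08 m².
Absorption from the other surfaces = 346·0.28 + 258·0.37 = 192.34 m², so the ceiling must supply 82.74 m² over 346 m².
α = 82.74/346 = 0.239.

0.24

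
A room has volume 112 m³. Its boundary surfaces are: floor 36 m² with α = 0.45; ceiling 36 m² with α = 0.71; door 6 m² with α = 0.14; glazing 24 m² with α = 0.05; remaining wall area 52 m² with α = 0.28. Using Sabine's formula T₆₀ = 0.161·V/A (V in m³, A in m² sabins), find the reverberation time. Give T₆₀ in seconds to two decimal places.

Total absorption A = 36·0.45 + 36·0.71 + 6·0.14 + 24·0.05 + 52·0.28 = 58.36 m² sabins.
T₆₀ = 0.161·V/A = 0.161·112/58.36 = 0.309 s.

0.31 s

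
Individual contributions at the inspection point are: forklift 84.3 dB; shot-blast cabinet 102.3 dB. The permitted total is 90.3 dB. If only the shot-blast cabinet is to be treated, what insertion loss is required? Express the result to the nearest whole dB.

The untreated sources together contribute 10^(84.3/10) = 2.692e+08, i.e. 84.30 dB.
To meet 90.3 dB overall, the treated shot-blast cabinet may contribute at most 10^(90.3/10) − 2.692e+08 = 8.024e+08, i.e. 89.04 dB.
Required insertion loss = 102.3 − 89.04 = 13.26 dB.

13 dB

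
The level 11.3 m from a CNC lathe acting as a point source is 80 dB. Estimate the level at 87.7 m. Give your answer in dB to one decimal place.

62.2 dB

Point-source attenuation: ΔL = 20·log₁₀(r₂/r₁) = 20·log₁₀(87.7/11.3) = 17.798 dB.
L₂ = 80 − 20·log₁₀(87.7/11.3) = 80 − 17.798 = 62.20 dB.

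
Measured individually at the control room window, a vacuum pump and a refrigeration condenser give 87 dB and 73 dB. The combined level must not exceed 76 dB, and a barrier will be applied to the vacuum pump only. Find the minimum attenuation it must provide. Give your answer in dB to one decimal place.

14.0 dB

The untreated sources together contribute 10^(73/10) = 1.995e+07, i.e. 73.00 dB.
To meet 76 dB overall, the treated vacuum pump may contribute at most 10^(76/10) − 1.995e+07 = 1.986e+07, i.e. 72.98 dB.
So the vacuum pump must be reduced from 87 to 72.98 dB: IL = 14.02 dB.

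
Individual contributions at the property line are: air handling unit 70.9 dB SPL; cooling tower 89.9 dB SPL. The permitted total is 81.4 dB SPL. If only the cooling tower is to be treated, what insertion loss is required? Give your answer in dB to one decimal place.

Fixed contribution from the other source: Σ 10^(L/10) = 10^(70.9/10) = 1.230e+07 (70.90 dB SPL).
The limit corresponds to 10^(81.4/10) = 1.380e+08; subtracting the fixed part leaves 1.257e+08 for the cooling tower, i.e. 80.99 dB SPL.
So the cooling tower must be reduced from 89.9 to 80.99 dB SPL: IL = 8.91 dB.

8.9 dB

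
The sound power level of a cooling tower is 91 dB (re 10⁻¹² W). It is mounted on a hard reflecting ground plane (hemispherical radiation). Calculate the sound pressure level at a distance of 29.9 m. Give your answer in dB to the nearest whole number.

54 dB

The power spreads over a hemisphere of area 2π·r², so L_p = L_w − 10·log₁₀(2π·r²).
2π·r² = 5617 m², 10·log₁₀ of that is 37.495 dB.
L_p = 91 − 37.495 = 53.50 dB.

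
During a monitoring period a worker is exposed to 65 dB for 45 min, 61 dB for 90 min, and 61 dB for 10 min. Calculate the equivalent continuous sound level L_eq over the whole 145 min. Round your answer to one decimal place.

Weight each interval's intensity by its duration and average over T = 145 min:
Σ tᵢ·10^(Lᵢ/10) = 45·10^(65/10) + 90·10^(61/10) + 10·10^(61/10) = 2.682e+08.
L_eq = 10·log₁₀(2.682e+08/145) = 62.67 dB.

62.7 dB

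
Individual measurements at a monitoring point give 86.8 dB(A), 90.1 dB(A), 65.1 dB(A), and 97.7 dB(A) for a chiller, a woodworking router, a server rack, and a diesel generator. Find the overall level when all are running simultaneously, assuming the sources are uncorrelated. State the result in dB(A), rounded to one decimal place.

Incoherent sources combine by intensity addition: L_total = 10·log₁₀(Σ 10^(L_i/10)).
Σ 10^(L/10) = 10^(86.8/10) + 10^(90.1/10) + 10^(65.1/10) + 10^(97.7/10) = 7.394e+09.
L_total = 10·log₁₀(7.394e+09) = 98.69 dB(A).

98.7 dB(A)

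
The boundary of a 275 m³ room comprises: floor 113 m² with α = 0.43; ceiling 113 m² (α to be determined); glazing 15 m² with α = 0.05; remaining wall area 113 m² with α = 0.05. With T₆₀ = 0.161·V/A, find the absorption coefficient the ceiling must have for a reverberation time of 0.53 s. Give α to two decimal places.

From T₆₀ = 0.161·V/A, the target T₆₀ = 0.53 s needs A = 0.161·275/0.53 = 83.54 m².
Absorption from the other surfaces = 113·0.43 + 15·0.05 + 113·0.05 = 54.99 m², so the ceiling must supply 28.55 m² over 113 m².
α = 28.55/113 = 0.253.

0.25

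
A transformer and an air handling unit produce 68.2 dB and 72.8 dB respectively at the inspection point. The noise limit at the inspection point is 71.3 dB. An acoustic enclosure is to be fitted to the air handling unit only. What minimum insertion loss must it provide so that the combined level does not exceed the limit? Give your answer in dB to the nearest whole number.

4 dB

Everything except the air handling unit sums to 10^(68.2/10) = 6.607e+06 in linear terms, 68.20 dB.
The limit corresponds to 10^(71.3/10) = 1.349e+07; subtracting the fixed part leaves 6.883e+06 for the air handling unit, i.e. 68.38 dB.
So the air handling unit must be reduced from 72.8 to 68.38 dB: IL = 4.42 dB.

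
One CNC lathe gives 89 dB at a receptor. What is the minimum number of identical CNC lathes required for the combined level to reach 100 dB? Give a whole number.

The shortfall is 100 − 89 = 11.0 dB, and N units add 10·log₁₀ N, so need 10·log₁₀ N ≥ 11.0.
N ≥ 10^(11.0/10) = 12.589, so N = 13.

13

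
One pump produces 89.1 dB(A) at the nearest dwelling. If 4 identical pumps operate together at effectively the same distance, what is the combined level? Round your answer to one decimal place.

N identical incoherent sources raise the level by 10·log₁₀ N.
L_total = 89.1 + 10·log₁₀(4) = 89.1 + 6.021 = 95.12 dB(A).

95.1 dB(A)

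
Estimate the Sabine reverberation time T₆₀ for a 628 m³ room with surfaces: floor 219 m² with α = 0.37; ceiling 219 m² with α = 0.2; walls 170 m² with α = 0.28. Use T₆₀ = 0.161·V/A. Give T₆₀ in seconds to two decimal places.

Total absorption A = 219·0.37 + 219·0.2 + 170·0.28 = 172.43 m² sabins.
T₆₀ = 0.161 × 628 / 172.43 = 0.586 s.

0.59 s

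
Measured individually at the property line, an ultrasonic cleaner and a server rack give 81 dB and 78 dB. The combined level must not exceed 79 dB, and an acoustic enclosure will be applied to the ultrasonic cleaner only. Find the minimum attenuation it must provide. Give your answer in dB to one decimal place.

8.9 dB

The untreated sources together contribute 10^(78/10) = 6.310e+07, i.e. 78.00 dB.
The limit corresponds to 10^(79/10) = 7.943e+07; subtracting the fixed part leaves 1.634e+07 for the ultrasonic cleaner, i.e. 72.13 dB.
So the ultrasonic cleaner must be reduced from 81 to 72.13 dB: IL = 8.87 dB.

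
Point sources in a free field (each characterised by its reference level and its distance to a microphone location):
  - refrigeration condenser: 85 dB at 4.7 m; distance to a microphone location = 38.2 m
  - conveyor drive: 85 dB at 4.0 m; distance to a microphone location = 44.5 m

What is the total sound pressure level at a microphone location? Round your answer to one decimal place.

Propagate each source to the receiver with L = L_ref − 20·log₁₀(r/r_ref), then add intensities.
refrigeration condenser: 85 − 20·log₁₀(38.2/4.7) = 85 − 18.20 = 66.80 dB.
conveyor drive: 85 − 20·log₁₀(44.5/4.0) = 85 − 20.93 = 64.07 dB.
Σ 10^(L/10) = 7.342e+06 → L_total = 10·log₁₀(7.342e+06) = 68.66 dB.

68.7 dB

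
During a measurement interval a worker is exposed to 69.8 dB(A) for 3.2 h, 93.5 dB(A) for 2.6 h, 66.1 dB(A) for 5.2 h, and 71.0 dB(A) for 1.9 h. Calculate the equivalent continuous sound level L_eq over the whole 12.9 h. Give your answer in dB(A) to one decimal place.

The energy average is taken in the linear domain: L_eq = 10·log₁₀[(Σ tᵢ·10^(Lᵢ/10))/T], T = 12.9 h.
Σ tᵢ·10^(Lᵢ/10) = 3.2·10^(69.8/10) + 2.6·10^(93.5/10) + 5.2·10^(66.1/10) + 1.9·10^(71.0/10) = 5.896e+09.
L_eq = 10·log₁₀(5.896e+09/12.9) = 86.60 dB(A).

86.6 dB(A)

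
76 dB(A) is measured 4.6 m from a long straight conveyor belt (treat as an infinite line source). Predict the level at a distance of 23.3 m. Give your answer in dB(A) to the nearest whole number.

69 dB(A)

For a line source, L₂ = L₁ − 10·log₁₀(r₂/r₁).
L₂ = 76 − 10·log₁₀(23.3/4.6) = 76 − 7.046 = 68.95 dB(A).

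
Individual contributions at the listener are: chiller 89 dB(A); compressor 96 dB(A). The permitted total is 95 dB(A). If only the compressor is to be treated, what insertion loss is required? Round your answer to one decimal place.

Fixed contribution from the other source: Σ 10^(L/10) = 10^(89/10) = 7.943e+08 (89.00 dB(A)).
The limit corresponds to 10^(95/10) = 3.162e+09; subtracting the fixed part leaves 2.368e+09 for the compressor, i.e. 93.74 dB(A).
So the compressor must be reduced from 96 to 93.74 dB(A): IL = 2.26 dB.

2.3 dB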